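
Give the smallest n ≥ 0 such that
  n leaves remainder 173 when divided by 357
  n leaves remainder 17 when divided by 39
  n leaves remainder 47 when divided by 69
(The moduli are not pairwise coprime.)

74429

gcd(357, 39) = 3 and 3 | (17 − 173), so the pair is consistent; merging gives n ≡ 173 (mod 4641), where 4641 = lcm(357, 39).
gcd(4641, 69) = 3 and 3 | (47 − 173), so the pair is consistent; merging gives n ≡ 74429 (mod 106743), where 106743 = lcm(4641, 69).
The solution is unique modulo lcm(357, 39, 69) = 106743.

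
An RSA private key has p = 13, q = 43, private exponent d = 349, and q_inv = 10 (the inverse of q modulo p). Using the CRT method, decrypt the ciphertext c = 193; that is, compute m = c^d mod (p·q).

557

d_p = d mod (p−1) = 349 mod 12 = 1; d_q = d mod (q−1) = 13.
m₁ = c^(d_p) mod p: c ≡ 11 (mod 13), and 11^1 mod 13 = 11.
m₂ = c^(d_q) mod q: c ≡ 21 (mod 43), and 21^13 mod 43 = 41.
h = q_inv·(m₁ − m₂) mod p = 10·(11 − 41) mod 13 = 12.
m = m₂ + h·q = 41 + 12·43 = 557.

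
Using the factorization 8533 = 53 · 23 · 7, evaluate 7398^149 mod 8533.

2218

Mod 53: 7398 ≡ 31; by Fermat, exponent reduces to 149 mod 52 = 45; 31^45 ≡ 45 (mod 53).
Mod 23: 7398 ≡ 15; by Fermat, exponent reduces to 149 mod 22 = 17; 15^17 ≡ 10 (mod 23).
Mod 7: 7398 ≡ 6; by Fermat, exponent reduces to 149 mod 6 = 5; 6^5 ≡ 6 (mod 7).
Combine by CRT: x ≡ 45 (mod 53), x ≡ 10 (mod 23), x ≡ 6 (mod 7) ⇒ x ≡ 2218 (mod 8533).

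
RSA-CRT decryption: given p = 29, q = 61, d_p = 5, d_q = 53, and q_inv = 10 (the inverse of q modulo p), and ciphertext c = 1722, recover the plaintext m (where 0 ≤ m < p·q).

m₁ = c^(d_p) mod p: c ≡ 11 (mod 29), and 11^5 mod 29 = 14.
m₂ = c^(d_q) mod q: c ≡ 14 (mod 61), and 14^53 mod 61 = 48.
h = q_inv·(m₁ − m₂) mod p = 10·(14 − 48) mod 29 = 8.
m = m₂ + h·q = 48 + 8·61 = 536.

536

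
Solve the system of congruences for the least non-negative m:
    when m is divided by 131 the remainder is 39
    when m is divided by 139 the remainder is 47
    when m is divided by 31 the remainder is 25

36326

The moduli are pairwise coprime; N = 131·139·31 = 564479.
N/131 = 4309; 4309 ≡ 117 (mod 131); 117·28 ≡ 1, so inverse 28.
N/139 = 4061; 4061 ≡ 30 (mod 139); 30·51 ≡ 1, so inverse 51.
N/31 = 18209; 18209 ≡ 12 (mod 31); 12·13 ≡ 1, so inverse 13.
m ≡ 39·4309·28 + 47·4061·51 + 25·18209·13 = 20357570.
20357570 mod 564479 = 36326.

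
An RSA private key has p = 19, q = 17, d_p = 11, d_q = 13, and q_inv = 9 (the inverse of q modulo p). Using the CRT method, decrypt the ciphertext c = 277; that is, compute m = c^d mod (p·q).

m₁ = c^(d_p) mod p: c ≡ 11 (mod 19), and 11^11 mod 19 = 7.
m₂ = c^(d_q) mod q: c ≡ 5 (mod 17), and 5^13 mod 17 = 3.
h = q_inv·(m₁ − m₂) mod p = 9·(7 − 3) mod 19 = 17.
m = m₂ + h·q = 3 + 17·17 = 292.

292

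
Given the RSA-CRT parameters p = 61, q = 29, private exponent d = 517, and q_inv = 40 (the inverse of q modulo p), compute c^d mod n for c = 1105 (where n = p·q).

d_p = d mod (p−1) = 517 mod 60 = 37; d_q = d mod (q−1) = 13.
m₁ = c^(d_p) mod p: c ≡ 7 (mod 61), and 7^37 mod 61 = 18.
m₂ = c^(d_q) mod q: c ≡ 3 (mod 29), and 3^13 mod 29 = 19.
h = q_inv·(m₁ − m₂) mod p = 40·(18 − 19) mod 61 = 21.
m = m₂ + h·q = 19 + 21·29 = 628.

628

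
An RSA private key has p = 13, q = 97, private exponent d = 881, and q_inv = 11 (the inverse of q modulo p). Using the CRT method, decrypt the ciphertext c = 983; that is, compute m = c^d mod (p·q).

d_p = d mod (p−1) = 881 mod 12 = 5; d_q = d mod (q−1) = 17.
m₁ = c^(d_p) mod p: c ≡ 8 (mod 13), and 8^5 mod 13 = 8.
m₂ = c^(d_q) mod q: c ≡ 13 (mod 97), and 13^17 mod 97 = 80.
h = q_inv·(m₁ − m₂) mod p = 11·(8 − 80) mod 13 = 1.
m = m₂ + h·q = 80 + 1·97 = 177.

177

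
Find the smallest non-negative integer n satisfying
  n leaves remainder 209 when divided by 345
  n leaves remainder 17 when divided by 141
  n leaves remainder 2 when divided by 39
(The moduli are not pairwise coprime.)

Combine the congruences pairwise.
gcd(345, 141) = 3 and 3 | (17 − 209), so the pair is consistent; merging gives n ≡ 12284 (mod 16215), where 16215 = lcm(345, 141).
gcd(16215, 39) = 3 and 3 | (2 − 12284), so the pair is consistent; merging gives n ≡ 77144 (mod 210795), where 210795 = lcm(16215, 39).
The solution is unique modulo lcm(345, 141, 39) = 210795.

77144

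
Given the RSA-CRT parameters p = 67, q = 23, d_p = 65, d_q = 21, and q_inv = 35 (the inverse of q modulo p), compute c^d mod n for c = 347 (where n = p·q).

m₁ = c^(d_p) mod p: c ≡ 12 (mod 67), and 12^65 mod 67 = 28.
m₂ = c^(d_q) mod q: c ≡ 2 (mod 23), and 2^21 mod 23 = 12.
h = q_inv·(m₁ − m₂) mod p = 35·(28 − 12) mod 67 = 24.
m = m₂ + h·q = 12 + 24·23 = 564.

564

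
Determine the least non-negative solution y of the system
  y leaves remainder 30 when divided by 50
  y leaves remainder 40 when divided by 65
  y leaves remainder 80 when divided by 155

6280

gcd(50, 65) = 5 and 5 | (40 − 30), so the pair is consistent; merging gives y ≡ 430 (mod 650), where 650 = lcm(50, 65).
gcd(650, 155) = 5 and 5 | (80 − 430), so the pair is consistent; merging gives y ≡ 6280 (mod 20150), where 20150 = lcm(650, 155).
The solution is unique modulo lcm(50, 65, 155) = 20150.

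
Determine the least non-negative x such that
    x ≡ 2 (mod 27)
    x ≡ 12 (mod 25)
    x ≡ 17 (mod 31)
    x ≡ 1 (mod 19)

226937

From x ≡ 2 (mod 27) write x = 2 + 27t. Substituting into x ≡ 12 (mod 25) gives 27t ≡ 10 (mod 25), and since 2⁻¹ ≡ 13 (mod 25), t ≡ 5. Hence x ≡ 2 + 27·5 = 137 (mod 675).
From x ≡ 137 (mod 675) write x = 137 + 675t. Substituting into x ≡ 17 (mod 31) gives 675t ≡ 4 (mod 31), and since 24⁻¹ ≡ 22 (mod 31), t ≡ 26. Hence x ≡ 137 + 675·26 = 17687 (mod 20925).
From x ≡ 17687 (mod 20925) write x = 17687 + 20925t. Substituting into x ≡ 1 (mod 19) gives 20925t ≡ 3 (mod 19), and since 6⁻¹ ≡ 16 (mod 19), t ≡ 10. Hence x ≡ 17687 + 20925·10 = 226937 (mod 397575).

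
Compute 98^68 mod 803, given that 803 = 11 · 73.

694

Mod 11: 98 ≡ 10; by Fermat, exponent reduces to 68 mod 10 = 8; 10^8 ≡ 1 (mod 11).
Mod 73: 98 ≡ 25; 25^68 ≡ 37 (mod 73).
Combine by CRT: x ≡ 1 (mod 11), x ≡ 37 (mod 73) ⇒ x ≡ 694 (mod 803).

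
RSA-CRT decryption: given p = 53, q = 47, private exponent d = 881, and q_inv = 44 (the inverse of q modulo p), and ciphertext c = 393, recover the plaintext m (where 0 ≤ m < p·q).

d_p = d mod (p−1) = 881 mod 52 = 49; d_q = d mod (q−1) = 7.
m₁ = c^(d_p) mod p: c ≡ 22 (mod 53), and 22^49 mod 53 = 21.
m₂ = c^(d_q) mod q: c ≡ 17 (mod 47), and 17^7 mod 47 = 3.
h = q_inv·(m₁ − m₂) mod p = 44·(21 − 3) mod 53 = 50.
m = m₂ + h·q = 3 + 50·47 = 2353.

2353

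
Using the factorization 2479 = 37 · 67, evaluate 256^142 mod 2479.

773

Mod 37: 256 ≡ 34; by Fermat, exponent reduces to 142 mod 36 = 34; 34^34 ≡ 33 (mod 37).
Mod 67: 256 ≡ 55; by Fermat, exponent reduces to 142 mod 66 = 10; 55^10 ≡ 36 (mod 67).
Combine by CRT: x ≡ 33 (mod 37), x ≡ 36 (mod 67) ⇒ x ≡ 773 (mod 2479).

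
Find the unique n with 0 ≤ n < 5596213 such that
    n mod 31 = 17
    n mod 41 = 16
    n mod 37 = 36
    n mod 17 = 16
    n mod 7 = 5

The moduli are pairwise coprime; M = 31·41·37·17·7 = 5596213.
M/31 = 180523; 180523 ≡ 10 (mod 31); 10·28 ≡ 1, so inverse 28.
M/41 = 136493; 136493 ≡ 4 (mod 41); 4·31 ≡ 1, so inverse 31.
M/37 = 151249; 151249 ≡ 30 (mod 37); 30·21 ≡ 1, so inverse 21.
M/17 = 329189; 329189 ≡ 1 (mod 17), inverse 1.
M/7 = 799459; 799459 ≡ 3 (mod 7); 3·5 ≡ 1, so inverse 5.
n ≡ 17·180523·28 + 16·136493·31 + 36·151249·21 + 16·329189·1 + 5·799459·5 = 293227219.
293227219 mod 5596213 = 2224143.

2224143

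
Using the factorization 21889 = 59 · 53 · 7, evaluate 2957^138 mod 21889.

6476

Mod 59: 2957 ≡ 7; by Fermat, exponent reduces to 138 mod 58 = 22; 7^22 ≡ 45 (mod 59).
Mod 53: 2957 ≡ 42; by Fermat, exponent reduces to 138 mod 52 = 34; 42^34 ≡ 10 (mod 53).
Mod 7: 2957 ≡ 3; since 6 | 138, by Fermat 3^138 ≡ 1 (mod 7).
Combine by CRT: x ≡ 45 (mod 59), x ≡ 10 (mod 53), x ≡ 1 (mod 7) ⇒ x ≡ 6476 (mod 21889).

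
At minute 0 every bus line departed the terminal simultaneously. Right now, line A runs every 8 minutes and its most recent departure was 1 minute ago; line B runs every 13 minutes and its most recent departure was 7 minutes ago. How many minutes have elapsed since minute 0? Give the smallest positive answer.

From t ≡ 1 (mod 8) write t = 1 + 8s. Substituting into t ≡ 7 (mod 13) gives 8s ≡ 6 (mod 13), and since 8⁻¹ ≡ 5 (mod 13), s ≡ 4. Hence t ≡ 1 + 8·4 = 33 (mod 104).

33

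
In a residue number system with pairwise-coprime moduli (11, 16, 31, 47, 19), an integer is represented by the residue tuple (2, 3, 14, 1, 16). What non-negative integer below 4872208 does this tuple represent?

The moduli are pairwise coprime; N = 11·16·31·47·19 = 4872208.
N/11 = 442928; 442928 ≡ 2 (mod 11); 2·6 ≡ 1, so inverse 6.
N/16 = 304513; 304513 ≡ 1 (mod 16), inverse 1.
N/31 = 157168; 157168 ≡ 29 (mod 31); 29·15 ≡ 1, so inverse 15.
N/47 = 103664; 103664 ≡ 29 (mod 47); 29·13 ≡ 1, so inverse 13.
N/19 = 256432; 256432 ≡ 8 (mod 19); 8·12 ≡ 1, so inverse 12.
x ≡ 2·442928·6 + 3·304513·1 + 14·157168·15 + 1·103664·13 + 16·256432·12 = 89816531.
89816531 mod 4872208 = 2116787.

2116787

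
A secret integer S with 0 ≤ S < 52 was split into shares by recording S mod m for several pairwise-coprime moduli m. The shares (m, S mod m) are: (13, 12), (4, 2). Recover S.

38

From S ≡ 12 (mod 13) write S = 12 + 13t. Substituting into S ≡ 2 (mod 4) gives 13t ≡ 2 (mod 4), and since 1⁻¹ ≡ 1 (mod 4), t ≡ 2. Hence S ≡ 12 + 13·2 = 38 (mod 52).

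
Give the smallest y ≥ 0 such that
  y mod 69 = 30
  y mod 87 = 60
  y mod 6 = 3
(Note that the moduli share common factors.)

2583

Combine the congruences pairwise.
gcd(69, 87) = 3 and 3 | (60 − 30), so the pair is consistent; merging gives y ≡ 582 (mod 2001), where 2001 = lcm(69, 87).
gcd(2001, 6) = 3 and 3 | (3 − 582), so the pair is consistent; merging gives y ≡ 2583 (mod 4002), where 4002 = lcm(2001, 6).
The solution is unique modulo lcm(69, 87, 6) = 4002.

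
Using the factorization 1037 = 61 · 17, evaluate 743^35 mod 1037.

Mod 61: 743 ≡ 11; 11^35 ≡ 50 (mod 61).
Mod 17: 743 ≡ 12; by Fermat, exponent reduces to 35 mod 16 = 3; 12^3 ≡ 11 (mod 17).
Combine by CRT: x ≡ 50 (mod 61), x ≡ 11 (mod 17) ⇒ x ≡ 538 (mod 1037).

538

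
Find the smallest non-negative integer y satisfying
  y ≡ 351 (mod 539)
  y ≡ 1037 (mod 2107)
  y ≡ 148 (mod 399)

Combine the congruences pairwise.
gcd(539, 2107) = 49 and 49 | (1037 − 351), so the pair is consistent; merging gives y ≡ 7358 (mod 23177), where 23177 = lcm(539, 2107).
gcd(23177, 399) = 7 and 7 | (148 − 7358), so the pair is consistent; merging gives y ≡ 517252 (mod 1321089), where 1321089 = lcm(23177, 399).
The solution is unique modulo lcm(539, 2107, 399) = 1321089.

517252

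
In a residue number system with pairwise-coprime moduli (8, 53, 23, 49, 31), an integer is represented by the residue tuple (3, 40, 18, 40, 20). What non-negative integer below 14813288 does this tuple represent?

4090315

The moduli are pairwise coprime; N = 8·53·23·49·31 = 14813288.
N/8 = 1851661; 1851661 ≡ 5 (mod 8); 5·5 ≡ 1, so inverse 5.
N/53 = 279496; 279496 ≡ 27 (mod 53); 27·2 ≡ 1, so inverse 2.
N/23 = 644056; 644056 ≡ 10 (mod 23); 10·7 ≡ 1, so inverse 7.
N/49 = 302312; 302312 ≡ 31 (mod 49); 31·19 ≡ 1, so inverse 19.
N/31 = 477848; 477848 ≡ 14 (mod 31); 14·20 ≡ 1, so inverse 20.
x ≡ 3·1851661·5 + 40·279496·2 + 18·644056·7 + 40·302312·19 + 20·477848·20 = 552181971.
552181971 mod 14813288 = 4090315.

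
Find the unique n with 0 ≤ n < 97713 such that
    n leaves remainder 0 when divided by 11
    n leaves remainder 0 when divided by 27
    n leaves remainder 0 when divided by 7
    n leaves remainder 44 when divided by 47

8316

The moduli are pairwise coprime; M = 11·27·7·47 = 97713.
M/11 = 8883; 8883 ≡ 6 (mod 11); 6·2 ≡ 1, so inverse 2.
M/27 = 3619; 3619 ≡ 1 (mod 27), inverse 1.
M/7 = 13959; 13959 ≡ 1 (mod 7), inverse 1.
M/47 = 2079; 2079 ≡ 11 (mod 47); 11·30 ≡ 1, so inverse 30.
n ≡ 0·8883·2 + 0·3619·1 + 0·13959·1 + 44·2079·30 = 2744280.
2744280 mod 97713 = 8316.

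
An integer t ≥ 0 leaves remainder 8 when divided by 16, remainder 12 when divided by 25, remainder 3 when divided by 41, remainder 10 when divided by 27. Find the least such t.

227512

The moduli are pairwise coprime; N = 16·25·41·27 = 442800.
N/16 = 27675; 27675 ≡ 11 (mod 16); 11·3 ≡ 1, so inverse 3.
N/25 = 17712; 17712 ≡ 12 (mod 25); 12·23 ≡ 1, so inverse 23.
N/41 = 10800; 10800 ≡ 17 (mod 41); 17·29 ≡ 1, so inverse 29.
N/27 = 16400; 16400 ≡ 11 (mod 27); 11·5 ≡ 1, so inverse 5.
t ≡ 8·27675·3 + 12·17712·23 + 3·10800·29 + 10·16400·5 = 7312312.
7312312 mod 442800 = 227512.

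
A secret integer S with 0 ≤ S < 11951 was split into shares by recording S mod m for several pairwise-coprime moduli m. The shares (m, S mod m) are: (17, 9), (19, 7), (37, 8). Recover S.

Combine the congruences pairwise.
From S ≡ 9 (mod 17) write S = 9 + 17t. Substituting into S ≡ 7 (mod 19) gives 17t ≡ 17 (mod 19), and since 17⁻¹ ≡ 9 (mod 19), t ≡ 1. Hence S ≡ 9 + 17·1 = 26 (mod 323).
From S ≡ 26 (mod 323) write S = 26 + 323t. Substituting into S ≡ 8 (mod 37) gives 323t ≡ 19 (mod 37), and since 27⁻¹ ≡ 11 (mod 37), t ≡ 24. Hence S ≡ 26 + 323·24 = 7778 (mod 11951).

7778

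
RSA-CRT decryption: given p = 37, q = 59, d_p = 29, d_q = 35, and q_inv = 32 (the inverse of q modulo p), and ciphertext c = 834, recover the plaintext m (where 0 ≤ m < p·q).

1586

m₁ = c^(d_p) mod p: c ≡ 20 (mod 37), and 20^29 mod 37 = 32.
m₂ = c^(d_q) mod q: c ≡ 8 (mod 59), and 8^35 mod 59 = 52.
h = q_inv·(m₁ − m₂) mod p = 32·(32 − 52) mod 37 = 26.
m = m₂ + h·q = 52 + 26·59 = 1586.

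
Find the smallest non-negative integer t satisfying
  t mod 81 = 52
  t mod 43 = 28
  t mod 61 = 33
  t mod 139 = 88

The moduli are pairwise coprime; N = 81·43·61·139 = 29532357.
N/81 = 364597; 364597 ≡ 16 (mod 81); 16·76 ≡ 1, so inverse 76.
N/43 = 686799; 686799 ≡ 3 (mod 43); 3·29 ≡ 1, so inverse 29.
N/61 = 484137; 484137 ≡ 41 (mod 61); 41·3 ≡ 1, so inverse 3.
N/139 = 212463; 212463 ≡ 71 (mod 139); 71·47 ≡ 1, so inverse 47.
t ≡ 52·364597·76 + 28·686799·29 + 33·484137·3 + 88·212463·47 = 2925244663.
2925244663 mod 29532357 = 1541320.

1541320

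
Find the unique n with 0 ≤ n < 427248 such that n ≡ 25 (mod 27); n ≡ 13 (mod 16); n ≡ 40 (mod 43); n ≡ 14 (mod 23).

Combine the congruences pairwise.
From n ≡ 25 (mod 27) write n = 25 + 27t. Substituting into n ≡ 13 (mod 16) gives 27t ≡ 4 (mod 16), and since 11⁻¹ ≡ 3 (mod 16), t ≡ 12. Hence n ≡ 25 + 27·12 = 349 (mod 432).
From n ≡ 349 (mod 432) write n = 349 + 432t. Substituting into n ≡ 40 (mod 43) gives 432t ≡ 35 (mod 43), and since 2⁻¹ ≡ 22 (mod 43), t ≡ 39. Hence n ≡ 349 + 432·39 = 17197 (mod 18576).
From n ≡ 17197 (mod 18576) write n = 17197 + 18576t. Substituting into n ≡ 14 (mod 23) gives 18576t ≡ 21 (mod 23), and since 15⁻¹ ≡ 20 (mod 23), t ≡ 6. Hence n ≡ 17197 + 18576·6 = 128653 (mod 427248).

128653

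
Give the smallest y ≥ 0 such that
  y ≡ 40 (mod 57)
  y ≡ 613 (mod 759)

2890

gcd(57, 759) = 3 and 3 | (613 − 40), so the pair is consistent; merging gives y ≡ 2890 (mod 14421), where 14421 = lcm(57, 759).
The solution is unique modulo lcm(57, 759) = 14421.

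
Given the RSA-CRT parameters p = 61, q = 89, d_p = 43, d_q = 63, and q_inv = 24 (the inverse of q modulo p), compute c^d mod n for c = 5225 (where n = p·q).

m₁ = c^(d_p) mod p: c ≡ 40 (mod 61), and 40^43 mod 61 = 21.
m₂ = c^(d_q) mod q: c ≡ 63 (mod 89), and 63^63 mod 89 = 82.
h = q_inv·(m₁ − m₂) mod p = 24·(21 − 82) mod 61 = 0.
m = m₂ + h·q = 82 + 0·89 = 82.

82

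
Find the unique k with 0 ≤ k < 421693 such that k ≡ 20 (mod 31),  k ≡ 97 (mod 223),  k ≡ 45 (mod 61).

58300

The moduli are pairwise coprime; N = 31·223·61 = 421693.
N/31 = 13603; 13603 ≡ 25 (mod 31); 25·5 ≡ 1, so inverse 5.
N/223 = 1891; 1891 ≡ 107 (mod 223); 107·198 ≡ 1, so inverse 198.
N/61 = 6913; 6913 ≡ 20 (mod 61); 20·58 ≡ 1, so inverse 58.
k ≡ 20·13603·5 + 97·1891·198 + 45·6913·58 = 55721776.
55721776 mod 421693 = 58300.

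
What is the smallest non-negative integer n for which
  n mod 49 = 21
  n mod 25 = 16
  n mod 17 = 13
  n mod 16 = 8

252616

The moduli are pairwise coprime; M = 49·25·17·16 = 333200.
M/49 = 6800; 6800 ≡ 38 (mod 49); 38·40 ≡ 1, so inverse 40.
M/25 = 13328; 13328 ≡ 3 (mod 25); 3·17 ≡ 1, so inverse 17.
M/17 = 19600; 19600 ≡ 16 (mod 17); 16·16 ≡ 1, so inverse 16.
M/16 = 20825; 20825 ≡ 9 (mod 16); 9·9 ≡ 1, so inverse 9.
n ≡ 21·6800·40 + 16·13328·17 + 13·19600·16 + 8·20825·9 = 14913416.
14913416 mod 333200 = 252616.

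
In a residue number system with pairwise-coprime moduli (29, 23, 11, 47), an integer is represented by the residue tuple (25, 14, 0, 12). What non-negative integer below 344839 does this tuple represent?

The moduli are pairwise coprime; N = 29·23·11·47 = 344839.
N/29 = 11891; 11891 ≡ 1 (mod 29), inverse 1.
N/23 = 14993; 14993 ≡ 20 (mod 23); 20·15 ≡ 1, so inverse 15.
N/11 = 31349; 31349 ≡ 10 (mod 11); 10·10 ≡ 1, so inverse 10.
N/47 = 7337; 7337 ≡ 5 (mod 47); 5·19 ≡ 1, so inverse 19.
x ≡ 25·11891·1 + 14·14993·15 + 0·31349·10 + 12·7337·19 = 5118641.
5118641 mod 344839 = 290895.

290895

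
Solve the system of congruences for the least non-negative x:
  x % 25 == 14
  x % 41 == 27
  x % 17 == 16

5439

The moduli are pairwise coprime; N = 25·41·17 = 17425.
N/25 = 697; 697 ≡ 22 (mod 25); 22·8 ≡ 1, so inverse 8.
N/41 = 425; 425 ≡ 15 (mod 41); 15·11 ≡ 1, so inverse 11.
N/17 = 1025; 1025 ≡ 5 (mod 17); 5·7 ≡ 1, so inverse 7.
x ≡ 14·697·8 + 27·425·11 + 16·1025·7 = 319089.
319089 mod 17425 = 5439.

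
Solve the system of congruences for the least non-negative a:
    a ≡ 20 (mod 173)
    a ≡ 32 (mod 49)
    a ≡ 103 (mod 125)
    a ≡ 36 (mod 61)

4765478

From a ≡ 20 (mod 173) write a = 20 + 173t. Substituting into a ≡ 32 (mod 49) gives 173t ≡ 12 (mod 49), and since 26⁻¹ ≡ 17 (mod 49), t ≡ 8. Hence a ≡ 20 + 173·8 = 1404 (mod 8477).
From a ≡ 1404 (mod 8477) write a = 1404 + 8477t. Substituting into a ≡ 103 (mod 125) gives 8477t ≡ 74 (mod 125), and since 102⁻¹ ≡ 38 (mod 125), t ≡ 62. Hence a ≡ 1404 + 8477·62 = 526978 (mod 1059625).
From a ≡ 526978 (mod 1059625) write a = 526978 + 1059625t. Substituting into a ≡ 36 (mod 61) gives 1059625t ≡ 37 (mod 61), and since 55⁻¹ ≡ 10 (mod 61), t ≡ 4. Hence a ≡ 526978 + 1059625·4 = 4765478 (mod 64637125).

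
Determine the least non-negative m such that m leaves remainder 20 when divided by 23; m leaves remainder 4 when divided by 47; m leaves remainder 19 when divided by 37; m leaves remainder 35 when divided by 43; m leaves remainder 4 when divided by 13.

9965414

Combine the congruences pairwise.
From m ≡ 20 (mod 23) write m = 20 + 23t. Substituting into m ≡ 4 (mod 47) gives 23t ≡ 31 (mod 47), and since 23⁻¹ ≡ 45 (mod 47), t ≡ 32. Hence m ≡ 20 + 23·32 = 756 (mod 1081).
From m ≡ 756 (mod 1081) write m = 756 + 1081t. Substituting into m ≡ 19 (mod 37) gives 1081t ≡ 3 (mod 37), and since 8⁻¹ ≡ 14 (mod 37), t ≡ 5. Hence m ≡ 756 + 1081·5 = 6161 (mod 39997).
From m ≡ 6161 (mod 39997) write m = 6161 + 39997t. Substituting into m ≡ 35 (mod 43) gives 39997t ≡ 23 (mod 43), and since 7⁻¹ ≡ 37 (mod 43), t ≡ 34. Hence m ≡ 6161 + 39997·34 = 1366059 (mod 1719871).
From m ≡ 1366059 (mod 1719871) write m = 1366059 + 1719871t. Substituting into m ≡ 4 (mod 13) gives 1719871t ≡ 11 (mod 13), and since 10⁻¹ ≡ 4 (mod 13), t ≡ 5. Hence m ≡ 1366059 + 1719871·5 = 9965414 (mod 22358323).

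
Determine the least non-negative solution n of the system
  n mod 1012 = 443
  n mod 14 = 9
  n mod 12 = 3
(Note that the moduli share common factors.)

7527

Combine the congruences pairwise.
gcd(1012, 14) = 2 and 2 | (9 − 443), so the pair is consistent; merging gives n ≡ 443 (mod 7084), where 7084 = lcm(1012, 14).
gcd(7084, 12) = 4 and 4 | (3 − 443), so the pair is consistent; merging gives n ≡ 7527 (mod 21252), where 21252 = lcm(7084, 12).
The solution is unique modulo lcm(1012, 14, 12) = 21252.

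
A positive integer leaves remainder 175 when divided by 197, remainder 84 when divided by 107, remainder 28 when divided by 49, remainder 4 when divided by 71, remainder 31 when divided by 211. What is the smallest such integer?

Combine the congruences pairwise.
From N ≡ 175 (mod 197) write N = 175 + 197t. Substituting into N ≡ 84 (mod 107) gives 197t ≡ 16 (mod 107), and since 90⁻¹ ≡ 44 (mod 107), t ≡ 62. Hence N ≡ 175 + 197·62 = 12389 (mod 21079).
From N ≡ 12389 (mod 21079) write N = 12389 + 21079t. Substituting into N ≡ 28 (mod 49) gives 21079t ≡ 36 (mod 49), and since 9⁻¹ ≡ 11 (mod 49), t ≡ 4. Hence N ≡ 12389 + 21079·4 = 96705 (mod 1032871).
From N ≡ 96705 (mod 1032871) write N = 96705 + 1032871t. Substituting into N ≡ 4 (mod 71) gives 1032871t ≡ 1 (mod 71), and since 34⁻¹ ≡ 23 (mod 71), t ≡ 23. Hence N ≡ 96705 + 1032871·23 = 23852738 (mod 73333841).
From N ≡ 23852738 (mod 73333841) write N = 23852738 + 73333841t. Substituting into N ≡ 31 (mod 211) gives 73333841t ≡ 210 (mod 211), and since 158⁻¹ ≡ 207 (mod 211), t ≡ 4. Hence N ≡ 23852738 + 73333841·4 = 317188102 (mod 15473440451).

317188102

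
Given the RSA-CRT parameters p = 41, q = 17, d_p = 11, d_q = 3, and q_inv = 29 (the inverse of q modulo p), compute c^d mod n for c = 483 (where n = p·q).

173

m₁ = c^(d_p) mod p: c ≡ 32 (mod 41), and 32^11 mod 41 = 9.
m₂ = c^(d_q) mod q: c ≡ 7 (mod 17), and 7^3 mod 17 = 3.
h = q_inv·(m₁ − m₂) mod p = 29·(9 − 3) mod 41 = 10.
m = m₂ + h·q = 3 + 10·17 = 173.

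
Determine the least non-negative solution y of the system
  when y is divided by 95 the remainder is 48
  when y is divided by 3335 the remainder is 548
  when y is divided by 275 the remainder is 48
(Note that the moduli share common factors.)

gcd(95, 3335) = 5 and 5 | (548 − 48), so the pair is consistent; merging gives y ≡ 23893 (mod 63365), where 63365 = lcm(95, 3335).
gcd(63365, 275) = 5 and 5 | (48 − 23893), so the pair is consistent; merging gives y ≡ 1734748 (mod 3485075), where 3485075 = lcm(63365, 275).
The solution is unique modulo lcm(95, 3335, 275) = 3485075.

1734748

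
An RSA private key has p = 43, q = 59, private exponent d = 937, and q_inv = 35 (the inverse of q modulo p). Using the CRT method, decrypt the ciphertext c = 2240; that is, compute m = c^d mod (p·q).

d_p = d mod (p−1) = 937 mod 42 = 13; d_q = d mod (q−1) = 9.
m₁ = c^(d_p) mod p: c ≡ 4 (mod 43), and 4^13 mod 43 = 11.
m₂ = c^(d_q) mod q: c ≡ 57 (mod 59), and 57^9 mod 59 = 19.
h = q_inv·(m₁ − m₂) mod p = 35·(11 − 19) mod 43 = 21.
m = m₂ + h·q = 19 + 21·59 = 1258.

1258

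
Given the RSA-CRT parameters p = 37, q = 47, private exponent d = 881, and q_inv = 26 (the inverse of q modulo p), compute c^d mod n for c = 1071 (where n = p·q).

1647

d_p = d mod (p−1) = 881 mod 36 = 17; d_q = d mod (q−1) = 7.
m₁ = c^(d_p) mod p: c ≡ 35 (mod 37), and 35^17 mod 37 = 19.
m₂ = c^(d_q) mod q: c ≡ 37 (mod 47), and 37^7 mod 47 = 2.
h = q_inv·(m₁ − m₂) mod p = 26·(19 − 2) mod 37 = 35.
m = m₂ + h·q = 2 + 35·47 = 1647.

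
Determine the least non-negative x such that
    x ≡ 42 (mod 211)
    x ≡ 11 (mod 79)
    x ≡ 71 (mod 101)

Combine the congruences pairwise.
From x ≡ 42 (mod 211) write x = 42 + 211t. Substituting into x ≡ 11 (mod 79) gives 211t ≡ 48 (mod 79), and since 53⁻¹ ≡ 3 (mod 79), t ≡ 65. Hence x ≡ 42 + 211·65 = 13757 (mod 16669).
From x ≡ 13757 (mod 16669) write x = 13757 + 16669t. Substituting into x ≡ 71 (mod 101) gives 16669t ≡ 50 (mod 101), and since 4⁻¹ ≡ 76 (mod 101), t ≡ 63. Hence x ≡ 13757 + 16669·63 = 1063904 (mod 1683569).

1063904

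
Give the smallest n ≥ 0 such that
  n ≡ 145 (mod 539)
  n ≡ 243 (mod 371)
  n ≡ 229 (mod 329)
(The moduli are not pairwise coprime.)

831283

gcd(539, 371) = 7 and 7 | (243 − 145), so the pair is consistent; merging gives n ≡ 2840 (mod 28567), where 28567 = lcm(539, 371).
gcd(28567, 329) = 7 and 7 | (229 − 2840), so the pair is consistent; merging gives n ≡ 831283 (mod 1342649), where 1342649 = lcm(28567, 329).
The solution is unique modulo lcm(539, 371, 329) = 1342649.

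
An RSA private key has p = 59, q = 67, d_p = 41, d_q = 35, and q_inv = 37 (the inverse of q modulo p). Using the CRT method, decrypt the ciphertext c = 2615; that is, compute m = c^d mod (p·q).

1537

m₁ = c^(d_p) mod p: c ≡ 19 (mod 59), and 19^41 mod 59 = 3.
m₂ = c^(d_q) mod q: c ≡ 2 (mod 67), and 2^35 mod 67 = 63.
h = q_inv·(m₁ − m₂) mod p = 37·(3 − 63) mod 59 = 22.
m = m₂ + h·q = 63 + 22·67 = 1537.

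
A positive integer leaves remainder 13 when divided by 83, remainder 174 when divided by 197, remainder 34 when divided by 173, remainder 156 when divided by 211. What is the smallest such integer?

53443713

From N ≡ 13 (mod 83) write N = 13 + 83t. Substituting into N ≡ 174 (mod 197) gives 83t ≡ 161 (mod 197), and since 83⁻¹ ≡ 19 (mod 197), t ≡ 104. Hence N ≡ 13 + 83·104 = 8645 (mod 16351).
From N ≡ 8645 (mod 16351) write N = 8645 + 16351t. Substituting into N ≡ 34 (mod 173) gives 16351t ≡ 39 (mod 173), and since 89⁻¹ ≡ 35 (mod 173), t ≡ 154. Hence N ≡ 8645 + 16351·154 = 2526699 (mod 2828723).
From N ≡ 2526699 (mod 2828723) write N = 2526699 + 2828723t. Substituting into N ≡ 156 (mod 211) gives 2828723t ≡ 182 (mod 211), and since 57⁻¹ ≡ 174 (mod 211), t ≡ 18. Hence N ≡ 2526699 + 2828723·18 = 53443713 (mod 596860553).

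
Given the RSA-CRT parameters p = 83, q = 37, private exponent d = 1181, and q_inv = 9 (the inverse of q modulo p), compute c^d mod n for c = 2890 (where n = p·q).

2500

d_p = d mod (p−1) = 1181 mod 82 = 33; d_q = d mod (q−1) = 29.
m₁ = c^(d_p) mod p: c ≡ 68 (mod 83), and 68^33 mod 83 = 10.
m₂ = c^(d_q) mod q: c ≡ 4 (mod 37), and 4^29 mod 37 = 21.
h = q_inv·(m₁ − m₂) mod p = 9·(10 − 21) mod 83 = 67.
m = m₂ + h·q = 21 + 67·37 = 2500.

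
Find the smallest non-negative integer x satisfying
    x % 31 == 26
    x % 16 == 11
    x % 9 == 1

2971

Combine the congruences pairwise.
From x ≡ 26 (mod 31) write x = 26 + 31t. Substituting into x ≡ 11 (mod 16) gives 31t ≡ 1 (mod 16), and since 15⁻¹ ≡ 15 (mod 16), t ≡ 15. Hence x ≡ 26 + 31·15 = 491 (mod 496).
From x ≡ 491 (mod 496) write x = 491 + 496t. Substituting into x ≡ 1 (mod 9) gives 496t ≡ 5 (mod 9), and since 1⁻¹ ≡ 1 (mod 9), t ≡ 5. Hence x ≡ 491 + 496·5 = 2971 (mod 4464).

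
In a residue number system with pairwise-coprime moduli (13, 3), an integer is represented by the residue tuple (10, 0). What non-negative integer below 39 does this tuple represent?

36

From x ≡ 10 (mod 13) write x = 10 + 13t. Substituting into x ≡ 0 (mod 3) gives 13t ≡ 2 (mod 3), and since 1⁻¹ ≡ 1 (mod 3), t ≡ 2. Hence x ≡ 10 + 13·2 = 36 (mod 39).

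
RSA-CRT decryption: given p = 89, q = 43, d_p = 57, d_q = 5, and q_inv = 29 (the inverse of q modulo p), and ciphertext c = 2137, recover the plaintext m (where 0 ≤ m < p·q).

1603

m₁ = c^(d_p) mod p: c ≡ 1 (mod 89), and 1^57 mod 89 = 1.
m₂ = c^(d_q) mod q: c ≡ 30 (mod 43), and 30^5 mod 43 = 12.
h = q_inv·(m₁ − m₂) mod p = 29·(1 − 12) mod 89 = 37.
m = m₂ + h·q = 12 + 37·43 = 1603.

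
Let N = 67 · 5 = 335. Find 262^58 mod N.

Mod 67: 262 ≡ 61; 61^58 ≡ 19 (mod 67).
Mod 5: 262 ≡ 2; by Fermat, exponent reduces to 58 mod 4 = 2; 2^2 ≡ 4 (mod 5).
Combine by CRT: x ≡ 19 (mod 67), x ≡ 4 (mod 5) ⇒ x ≡ 19 (mod 335).

19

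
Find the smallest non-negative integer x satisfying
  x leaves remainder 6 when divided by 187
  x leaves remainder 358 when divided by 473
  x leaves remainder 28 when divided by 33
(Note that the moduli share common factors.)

Combine the congruences pairwise.
gcd(187, 473) = 11 and 11 | (358 − 6), so the pair is consistent; merging gives x ≡ 2250 (mod 8041), where 8041 = lcm(187, 473).
gcd(8041, 33) = 11 and 11 | (28 − 2250), so the pair is consistent; merging gives x ≡ 10291 (mod 24123), where 24123 = lcm(8041, 33).
The solution is unique modulo lcm(187, 473, 33) = 24123.

10291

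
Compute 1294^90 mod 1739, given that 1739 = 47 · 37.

1259

Mod 47: 1294 ≡ 25; by Fermat, exponent reduces to 90 mod 46 = 44; 25^44 ≡ 37 (mod 47).
Mod 37: 1294 ≡ 36; by Fermat, exponent reduces to 90 mod 36 = 18; 36^18 ≡ 1 (mod 37).
Combine by CRT: x ≡ 37 (mod 47), x ≡ 1 (mod 37) ⇒ x ≡ 1259 (mod 1739).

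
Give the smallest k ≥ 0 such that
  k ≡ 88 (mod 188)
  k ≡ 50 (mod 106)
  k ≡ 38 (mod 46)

220424

gcd(188, 106) = 2 and 2 | (50 − 88), so the pair is consistent; merging gives k ≡ 1216 (mod 9964), where 9964 = lcm(188, 106).
gcd(9964, 46) = 2 and 2 | (38 − 1216), so the pair is consistent; merging gives k ≡ 220424 (mod 229172), where 229172 = lcm(9964, 46).
The solution is unique modulo lcm(188, 106, 46) = 229172.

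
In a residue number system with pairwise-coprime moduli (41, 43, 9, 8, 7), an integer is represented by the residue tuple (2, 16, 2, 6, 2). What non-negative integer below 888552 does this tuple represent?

The moduli are pairwise coprime; N = 41·43·9·8·7 = 888552.
N/41 = 21672; 21672 ≡ 24 (mod 41); 24·12 ≡ 1, so inverse 12.
N/43 = 20664; 20664 ≡ 24 (mod 43); 24·9 ≡ 1, so inverse 9.
N/9 = 98728; 98728 ≡ 7 (mod 9); 7·4 ≡ 1, so inverse 4.
N/8 = 111069; 111069 ≡ 5 (mod 8); 5·5 ≡ 1, so inverse 5.
N/7 = 126936; 126936 ≡ 5 (mod 7); 5·3 ≡ 1, so inverse 3.
x ≡ 2·21672·12 + 16·20664·9 + 2·98728·4 + 6·111069·5 + 2·126936·3 = 8379254.
8379254 mod 888552 = 382286.

382286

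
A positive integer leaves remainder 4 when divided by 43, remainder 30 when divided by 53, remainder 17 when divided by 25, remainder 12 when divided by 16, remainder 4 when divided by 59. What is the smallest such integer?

51815692

From a ≡ 4 (mod 43) write a = 4 + 43t. Substituting into a ≡ 30 (mod 53) gives 43t ≡ 26 (mod 53), and since 43⁻¹ ≡ 37 (mod 53), t ≡ 8. Hence a ≡ 4 + 43·8 = 348 (mod 2279).
From a ≡ 348 (mod 2279) write a = 348 + 2279t. Substituting into a ≡ 17 (mod 25) gives 2279t ≡ 19 (mod 25), and since 4⁻¹ ≡ 19 (mod 25), t ≡ 11. Hence a ≡ 348 + 2279·11 = 25417 (mod 56975).
From a ≡ 25417 (mod 56975) write a = 25417 + 56975t. Substituting into a ≡ 12 (mod 16) gives 56975t ≡ 3 (mod 16), and since 15⁻¹ ≡ 15 (mod 16), t ≡ 13. Hence a ≡ 25417 + 56975·13 = 766092 (mod 911600).
From a ≡ 766092 (mod 911600) write a = 766092 + 911600t. Substituting into a ≡ 4 (mod 59) gives 911600t ≡ 27 (mod 59), and since 50⁻¹ ≡ 13 (mod 59), t ≡ 56. Hence a ≡ 766092 + 911600·56 = 51815692 (mod 53784400).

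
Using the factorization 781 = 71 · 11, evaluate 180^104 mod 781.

256

Mod 71: 180 ≡ 38; by Fermat, exponent reduces to 104 mod 70 = 34; 38^34 ≡ 43 (mod 71).
Mod 11: 180 ≡ 4; by Fermat, exponent reduces to 104 mod 10 = 4; 4^4 ≡ 3 (mod 11).
Combine by CRT: x ≡ 43 (mod 71), x ≡ 3 (mod 11) ⇒ x ≡ 256 (mod 781).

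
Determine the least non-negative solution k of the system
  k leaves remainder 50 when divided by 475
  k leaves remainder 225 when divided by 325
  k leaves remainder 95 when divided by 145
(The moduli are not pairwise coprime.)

5750

gcd(475, 325) = 25 and 25 | (225 − 50), so the pair is consistent; merging gives k ≡ 5750 (mod 6175), where 6175 = lcm(475, 325).
gcd(6175, 145) = 5 and 5 | (95 − 5750), so the pair is consistent; merging gives k ≡ 5750 (mod 179075), where 179075 = lcm(6175, 145).
The solution is unique modulo lcm(475, 325, 145) = 179075.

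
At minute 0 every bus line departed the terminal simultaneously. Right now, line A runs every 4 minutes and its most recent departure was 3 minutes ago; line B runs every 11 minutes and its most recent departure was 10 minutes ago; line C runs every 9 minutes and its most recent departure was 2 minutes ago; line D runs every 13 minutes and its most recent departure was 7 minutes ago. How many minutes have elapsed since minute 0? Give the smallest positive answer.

2243

From t ≡ 3 (mod 4) write t = 3 + 4s. Substituting into t ≡ 10 (mod 11) gives 4s ≡ 7 (mod 11), and since 4⁻¹ ≡ 3 (mod 11), s ≡ 10. Hence t ≡ 3 + 4·10 = 43 (mod 44).
From t ≡ 43 (mod 44) write t = 43 + 44s. Substituting into t ≡ 2 (mod 9) gives 44s ≡ 4 (mod 9), and since 8⁻¹ ≡ 8 (mod 9), s ≡ 5. Hence t ≡ 43 + 44·5 = 263 (mod 396).
From t ≡ 263 (mod 396) write t = 263 + 396s. Substituting into t ≡ 7 (mod 13) gives 396s ≡ 4 (mod 13), and since 6⁻¹ ≡ 11 (mod 13), s ≡ 5. Hence t ≡ 263 + 396·5 = 2243 (mod 5148).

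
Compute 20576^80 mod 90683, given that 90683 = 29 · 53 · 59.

Mod 29: 20576 ≡ 15; by Fermat, exponent reduces to 80 mod 28 = 24; 15^24 ≡ 16 (mod 29).
Mod 53: 20576 ≡ 12; by Fermat, exponent reduces to 80 mod 52 = 28; 12^28 ≡ 15 (mod 53).
Mod 59: 20576 ≡ 44; by Fermat, exponent reduces to 80 mod 58 = 22; 44^22 ≡ 41 (mod 59).
Combine by CRT: x ≡ 16 (mod 29), x ≡ 15 (mod 53), x ≡ 41 (mod 59) ⇒ x ≡ 55029 (mod 90683).

55029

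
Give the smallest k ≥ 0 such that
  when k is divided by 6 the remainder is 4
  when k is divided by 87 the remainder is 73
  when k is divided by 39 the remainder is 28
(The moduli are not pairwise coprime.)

1900

gcd(6, 87) = 3 and 3 | (73 − 4), so the pair is consistent; merging gives k ≡ 160 (mod 174), where 174 = lcm(6, 87).
gcd(174, 39) = 3 and 3 | (28 − 160), so the pair is consistent; merging gives k ≡ 1900 (mod 2262), where 2262 = lcm(174, 39).
The solution is unique modulo lcm(6, 87, 39) = 2262.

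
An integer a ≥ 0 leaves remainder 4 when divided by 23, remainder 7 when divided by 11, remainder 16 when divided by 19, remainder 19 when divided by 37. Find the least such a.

86599

The moduli are pairwise coprime; N = 23·11·19·37 = 177859.
N/23 = 7733; 7733 ≡ 5 (mod 23); 5·14 ≡ 1, so inverse 14.
N/11 = 16169; 16169 ≡ 10 (mod 11); 10·10 ≡ 1, so inverse 10.
N/19 = 9361; 9361 ≡ 13 (mod 19); 13·3 ≡ 1, so inverse 3.
N/37 = 4807; 4807 ≡ 34 (mod 37); 34·12 ≡ 1, so inverse 12.
a ≡ 4·7733·14 + 7·16169·10 + 16·9361·3 + 19·4807·12 = 3110202.
3110202 mod 177859 = 86599.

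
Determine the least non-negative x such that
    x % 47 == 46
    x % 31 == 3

375

From x ≡ 46 (mod 47) write x = 46 + 47t. Substituting into x ≡ 3 (mod 31) gives 47t ≡ 19 (mod 31), and since 16⁻¹ ≡ 2 (mod 31), t ≡ 7. Hence x ≡ 46 + 47·7 = 375 (mod 1457).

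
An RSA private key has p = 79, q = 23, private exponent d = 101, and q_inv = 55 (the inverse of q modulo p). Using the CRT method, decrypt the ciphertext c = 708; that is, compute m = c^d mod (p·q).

d_p = d mod (p−1) = 101 mod 78 = 23; d_q = d mod (q−1) = 13.
m₁ = c^(d_p) mod p: c ≡ 76 (mod 79), and 76^23 mod 79 = 5.
m₂ = c^(d_q) mod q: c ≡ 18 (mod 23), and 18^13 mod 23 = 2.
h = q_inv·(m₁ − m₂) mod p = 55·(5 − 2) mod 79 = 7.
m = m₂ + h·q = 2 + 7·23 = 163.

163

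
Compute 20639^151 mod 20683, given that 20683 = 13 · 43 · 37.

Mod 13: 20639 ≡ 8; by Fermat, exponent reduces to 151 mod 12 = 7; 8^7 ≡ 5 (mod 13).
Mod 43: 20639 ≡ 42; by Fermat, exponent reduces to 151 mod 42 = 25; 42^25 ≡ 42 (mod 43).
Mod 37: 20639 ≡ 30; by Fermat, exponent reduces to 151 mod 36 = 7; 30^7 ≡ 3 (mod 37).
Combine by CRT: x ≡ 5 (mod 13), x ≡ 42 (mod 43), x ≡ 3 (mod 37) ⇒ x ≡ 14877 (mod 20683).

14877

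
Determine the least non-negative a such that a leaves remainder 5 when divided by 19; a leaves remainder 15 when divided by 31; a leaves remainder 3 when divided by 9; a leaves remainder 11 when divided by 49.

186015

The moduli are pairwise coprime; N = 19·31·9·49 = 259749.
N/19 = 13671; 13671 ≡ 10 (mod 19); 10·2 ≡ 1, so inverse 2.
N/31 = 8379; 8379 ≡ 9 (mod 31); 9·7 ≡ 1, so inverse 7.
N/9 = 28861; 28861 ≡ 7 (mod 9); 7·4 ≡ 1, so inverse 4.
N/49 = 5301; 5301 ≡ 9 (mod 49); 9·11 ≡ 1, so inverse 11.
a ≡ 5·13671·2 + 15·8379·7 + 3·28861·4 + 11·5301·11 = 2004258.
2004258 mod 259749 = 186015.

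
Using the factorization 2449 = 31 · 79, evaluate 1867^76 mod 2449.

1216

Mod 31: 1867 ≡ 7; by Fermat, exponent reduces to 76 mod 30 = 16; 7^16 ≡ 7 (mod 31).
Mod 79: 1867 ≡ 50; 50^76 ≡ 31 (mod 79).
Combine by CRT: x ≡ 7 (mod 31), x ≡ 31 (mod 79) ⇒ x ≡ 1216 (mod 2449).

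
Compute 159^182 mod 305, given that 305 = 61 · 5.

Mod 61: 159 ≡ 37; by Fermat, exponent reduces to 182 mod 60 = 2; 37^2 ≡ 27 (mod 61).
Mod 5: 159 ≡ 4; by Fermat, exponent reduces to 182 mod 4 = 2; 4^2 ≡ 1 (mod 5).
Combine by CRT: x ≡ 27 (mod 61), x ≡ 1 (mod 5) ⇒ x ≡ 271 (mod 305).

271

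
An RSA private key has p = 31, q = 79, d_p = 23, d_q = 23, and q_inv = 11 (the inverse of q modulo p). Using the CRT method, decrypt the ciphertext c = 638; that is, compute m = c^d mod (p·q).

m₁ = c^(d_p) mod p: c ≡ 18 (mod 31), and 18^23 mod 31 = 7.
m₂ = c^(d_q) mod q: c ≡ 6 (mod 79), and 6^23 mod 79 = 35.
h = q_inv·(m₁ − m₂) mod p = 11·(7 − 35) mod 31 = 2.
m = m₂ + h·q = 35 + 2·79 = 193.

193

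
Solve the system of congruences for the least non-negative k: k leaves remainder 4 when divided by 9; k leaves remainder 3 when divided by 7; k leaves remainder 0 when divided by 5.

Combine the congruences pairwise.
From k ≡ 4 (mod 9) write k = 4 + 9t. Substituting into k ≡ 3 (mod 7) gives 9t ≡ 6 (mod 7), and since 2⁻¹ ≡ 4 (mod 7), t ≡ 3. Hence k ≡ 4 + 9·3 = 31 (mod 63).
From k ≡ 31 (mod 63) write k = 31 + 63t. Substituting into k ≡ 0 (mod 5) gives 63t ≡ 4 (mod 5), and since 3⁻¹ ≡ 2 (mod 5), t ≡ 3. Hence k ≡ 31 + 63·3 = 220 (mod 315).

220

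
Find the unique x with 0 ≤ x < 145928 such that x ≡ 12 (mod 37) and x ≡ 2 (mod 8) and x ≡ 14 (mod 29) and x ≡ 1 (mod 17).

78082

From x ≡ 12 (mod 37) write x = 12 + 37t. Substituting into x ≡ 2 (mod 8) gives 37t ≡ 6 (mod 8), and since 5⁻¹ ≡ 5 (mod 8), t ≡ 6. Hence x ≡ 12 + 37·6 = 234 (mod 296).
From x ≡ 234 (mod 296) write x = 234 + 296t. Substituting into x ≡ 14 (mod 29) gives 296t ≡ 12 (mod 29), and since 6⁻¹ ≡ 5 (mod 29), t ≡ 2. Hence x ≡ 234 + 296·2 = 826 (mod 8584).
From x ≡ 826 (mod 8584) write x = 826 + 8584t. Substituting into x ≡ 1 (mod 17) gives 8584t ≡ 8 (mod 17), and since 16⁻¹ ≡ 16 (mod 17), t ≡ 9. Hence x ≡ 826 + 8584·9 = 78082 (mod 145928).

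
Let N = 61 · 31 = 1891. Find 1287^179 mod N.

1149

Mod 61: 1287 ≡ 6; by Fermat, exponent reduces to 179 mod 60 = 59; 6^59 ≡ 51 (mod 61).
Mod 31: 1287 ≡ 16; by Fermat, exponent reduces to 179 mod 30 = 29; 16^29 ≡ 2 (mod 31).
Combine by CRT: x ≡ 51 (mod 61), x ≡ 2 (mod 31) ⇒ x ≡ 1149 (mod 1891).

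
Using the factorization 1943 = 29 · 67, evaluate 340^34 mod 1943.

Mod 29: 340 ≡ 21; by Fermat, exponent reduces to 34 mod 28 = 6; 21^6 ≡ 13 (mod 29).
Mod 67: 340 ≡ 5; 5^34 ≡ 62 (mod 67).
Combine by CRT: x ≡ 13 (mod 29), x ≡ 62 (mod 67) ⇒ x ≡ 129 (mod 1943).

129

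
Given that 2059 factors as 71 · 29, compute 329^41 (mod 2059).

Mod 71: 329 ≡ 45; 45^41 ≡ 30 (mod 71).
Mod 29: 329 ≡ 10; by Fermat, exponent reduces to 41 mod 28 = 13; 10^13 ≡ 26 (mod 29).
Combine by CRT: x ≡ 30 (mod 71), x ≡ 26 (mod 29) ⇒ x ≡ 1592 (mod 2059).

1592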